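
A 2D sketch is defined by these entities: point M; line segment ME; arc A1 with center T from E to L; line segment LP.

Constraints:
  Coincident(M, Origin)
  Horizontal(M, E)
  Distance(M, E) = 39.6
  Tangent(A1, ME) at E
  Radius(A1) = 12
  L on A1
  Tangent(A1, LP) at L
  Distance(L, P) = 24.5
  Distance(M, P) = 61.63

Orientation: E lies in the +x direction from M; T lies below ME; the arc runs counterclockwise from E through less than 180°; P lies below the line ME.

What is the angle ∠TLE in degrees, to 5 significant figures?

22.148°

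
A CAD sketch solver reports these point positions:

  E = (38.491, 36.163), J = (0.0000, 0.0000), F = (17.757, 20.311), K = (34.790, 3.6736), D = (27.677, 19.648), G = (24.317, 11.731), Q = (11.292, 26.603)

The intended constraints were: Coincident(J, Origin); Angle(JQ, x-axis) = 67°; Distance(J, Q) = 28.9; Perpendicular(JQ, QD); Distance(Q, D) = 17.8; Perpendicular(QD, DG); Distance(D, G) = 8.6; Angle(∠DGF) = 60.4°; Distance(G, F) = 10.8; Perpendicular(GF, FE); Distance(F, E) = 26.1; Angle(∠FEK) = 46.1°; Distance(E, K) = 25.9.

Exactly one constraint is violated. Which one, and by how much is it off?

Distance(E, K) = 25.9 — off by 6.80.

J = (0.00, 0.00) ✓; JQ at 67.00° ✓; |JQ| = 28.90 ✓; ∠(JQ, QD) = 90.00° ✓; |QD| = 17.80 ✓; ∠(QD, DG) = 90.00° ✓; |DG| = 8.600 ✓; ∠DGF = 60.40° ✓; |GF| = 10.80 ✓; ∠(GF, FE) = 90.00° ✓; |FE| = 26.10 ✓; ∠FEK = 46.10° ✓; |EK| = 32.70 ✗.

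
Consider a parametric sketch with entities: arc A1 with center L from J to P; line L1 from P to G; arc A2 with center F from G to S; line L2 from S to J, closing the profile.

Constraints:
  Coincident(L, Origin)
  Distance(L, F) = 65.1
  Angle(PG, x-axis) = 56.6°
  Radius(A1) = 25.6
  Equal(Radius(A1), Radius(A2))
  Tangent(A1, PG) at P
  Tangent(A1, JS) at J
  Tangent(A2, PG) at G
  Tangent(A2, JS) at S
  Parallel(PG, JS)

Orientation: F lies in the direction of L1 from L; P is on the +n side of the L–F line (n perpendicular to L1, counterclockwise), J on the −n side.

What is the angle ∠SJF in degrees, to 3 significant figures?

21.5°

Tangency of A1 to both parallel lines with radius 25.6 puts P and J at L ± 25.6·n: P = (-21.4, 14.1), J = (21.4, -14.1). Equal radii place G and S the same way about F: G = F + 25.6·n = (14.5, 68.4), S = F − 25.6·n = (57.2, 40.3). Then cos ∠SJF = JS·JF / (|JS||JF|), giving 21.5°.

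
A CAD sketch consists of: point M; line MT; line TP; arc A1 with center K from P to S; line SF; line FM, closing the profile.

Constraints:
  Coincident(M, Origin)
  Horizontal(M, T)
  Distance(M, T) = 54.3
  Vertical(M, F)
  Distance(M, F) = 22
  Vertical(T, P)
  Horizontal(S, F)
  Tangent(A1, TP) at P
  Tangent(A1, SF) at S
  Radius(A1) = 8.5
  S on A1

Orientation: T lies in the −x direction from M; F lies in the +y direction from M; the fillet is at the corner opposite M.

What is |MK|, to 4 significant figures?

47.75

M is at the origin; MT is horizontal with |MT| = 54.3 and T on the −x side, so T = (-54.30, 0.000). M and F share the same x with |MF| = 22.0 and F on the +y side, so F = (0.000, 22.00). The virtual corner opposite M is at (-54.30, 22.00). The tangent condition forces KP to be normal to TP and the tangent condition forces KS to be normal to SF, with radius 8.5, so the center K sits 8.5 in from both sides at K = (-45.80, 13.50). Then |MK| = |K − M| = 47.75.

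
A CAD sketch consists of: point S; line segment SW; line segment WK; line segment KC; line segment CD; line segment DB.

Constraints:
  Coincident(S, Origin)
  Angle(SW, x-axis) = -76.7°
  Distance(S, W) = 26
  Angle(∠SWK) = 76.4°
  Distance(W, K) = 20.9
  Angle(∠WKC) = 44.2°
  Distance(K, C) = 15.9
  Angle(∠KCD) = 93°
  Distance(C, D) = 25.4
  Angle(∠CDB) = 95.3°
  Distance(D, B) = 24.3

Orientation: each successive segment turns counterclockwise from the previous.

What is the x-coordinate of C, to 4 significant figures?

9.439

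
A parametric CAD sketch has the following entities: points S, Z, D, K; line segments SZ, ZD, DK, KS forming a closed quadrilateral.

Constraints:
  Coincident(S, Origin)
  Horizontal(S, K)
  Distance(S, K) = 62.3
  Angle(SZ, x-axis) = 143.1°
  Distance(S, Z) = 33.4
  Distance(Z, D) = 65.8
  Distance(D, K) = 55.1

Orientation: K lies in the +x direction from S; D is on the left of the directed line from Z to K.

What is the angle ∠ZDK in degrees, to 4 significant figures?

97.60°

Checks: |SK| = 62.30 ✓; |SZ| = 33.40 ✓; |ZD| = 65.80 ✓; |DK| = 55.10 ✓.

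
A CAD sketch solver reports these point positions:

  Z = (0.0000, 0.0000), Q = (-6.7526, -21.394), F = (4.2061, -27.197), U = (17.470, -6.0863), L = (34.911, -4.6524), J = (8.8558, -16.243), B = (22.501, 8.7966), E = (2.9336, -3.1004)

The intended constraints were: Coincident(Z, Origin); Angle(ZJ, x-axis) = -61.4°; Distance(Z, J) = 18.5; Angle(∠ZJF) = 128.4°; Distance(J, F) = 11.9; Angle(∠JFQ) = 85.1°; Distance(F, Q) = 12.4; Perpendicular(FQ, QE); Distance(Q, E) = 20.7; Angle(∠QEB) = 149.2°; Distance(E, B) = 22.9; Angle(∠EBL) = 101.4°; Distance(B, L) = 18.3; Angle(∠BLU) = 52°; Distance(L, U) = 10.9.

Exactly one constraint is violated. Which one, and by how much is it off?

Distance(L, U) = 10.9 — off by 6.60.

Z = (0.00, 0.00) ✓; ZJ at -61.40° ✓; |ZJ| = 18.50 ✓; ∠ZJF = 128.4° ✓; |JF| = 11.90 ✓; ∠JFQ = 85.10° ✓; |FQ| = 12.40 ✓; ∠(FQ, QE) = 90.00° ✓; |QE| = 20.70 ✓; ∠QEB = 149.2° ✓; |EB| = 22.90 ✓; ∠EBL = 101.4° ✓; |BL| = 18.30 ✓; ∠BLU = 52.00° ✓; |LU| = 17.50 ✗.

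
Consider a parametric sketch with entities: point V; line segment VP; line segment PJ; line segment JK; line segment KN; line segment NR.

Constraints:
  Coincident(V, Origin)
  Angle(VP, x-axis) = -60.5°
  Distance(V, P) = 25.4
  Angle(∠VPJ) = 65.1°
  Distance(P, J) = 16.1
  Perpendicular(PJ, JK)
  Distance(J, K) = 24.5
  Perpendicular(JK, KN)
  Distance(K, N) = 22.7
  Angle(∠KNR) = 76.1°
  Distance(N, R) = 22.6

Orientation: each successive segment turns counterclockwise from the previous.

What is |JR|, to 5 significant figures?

17.460

V is at the origin; VP runs at -60.5° with length 25.4, so P = (12.508, -22.107). ∠VPJ = 65.1° gives PJ at 54.400° from the x-axis; with |PJ| = 16.1, J = (21.880, -9.0161). The perpendicularity gives JK at right angles to PJ, so JK runs at 144.40°; with |JK| = 24.5, K = (1.9588, 5.2459). The perpendicularity gives KN at right angles to JK, so KN runs at -125.60°; with |KN| = 22.7, N = (-11.255, -13.211). ∠KNR = 76.1° gives NR at -21.700° from the x-axis; with |NR| = 22.6, R = (9.7430, -21.568). Then |JR| = |R − J| = 17.460.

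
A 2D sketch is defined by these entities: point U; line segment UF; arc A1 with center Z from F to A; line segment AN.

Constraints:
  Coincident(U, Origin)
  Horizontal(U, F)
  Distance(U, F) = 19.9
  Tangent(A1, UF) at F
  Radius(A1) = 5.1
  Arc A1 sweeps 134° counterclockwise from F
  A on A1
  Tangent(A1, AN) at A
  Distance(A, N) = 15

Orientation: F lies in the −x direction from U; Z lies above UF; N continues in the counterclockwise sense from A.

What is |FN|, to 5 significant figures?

20.572

On A1, F sits at bearing -90° from Z; a 134° counterclockwise sweep puts A at bearing 44°, so A = Z + 5.1·(cos 44°, sin 44°) = (-16.231, 8.6428). Since A1 is tangent to AN there, ZA ⟂ AN, so AN runs along (−sin 44°, cos 44°); with |AN| = 15.0, N = (-26.651, 19.433). Then |FN| = |N − F| = 20.572.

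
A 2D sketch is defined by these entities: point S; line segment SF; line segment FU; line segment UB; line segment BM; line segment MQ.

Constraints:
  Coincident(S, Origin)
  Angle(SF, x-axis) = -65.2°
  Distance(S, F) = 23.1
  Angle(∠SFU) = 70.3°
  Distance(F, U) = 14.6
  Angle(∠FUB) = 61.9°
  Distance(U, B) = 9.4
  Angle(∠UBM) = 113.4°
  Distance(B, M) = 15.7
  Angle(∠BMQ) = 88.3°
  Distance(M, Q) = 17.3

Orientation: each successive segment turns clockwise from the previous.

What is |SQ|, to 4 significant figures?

33.89

S is at the origin; SF runs at -65.2° with length 23.1, so F = (9.689, -20.97). ∠SFU = 70.3° gives FU at -174.9° from the x-axis; with |FU| = 14.6, U = (-4.853, -22.27). ∠FUB = 61.9° gives UB at 67.00° from the x-axis; with |UB| = 9.4, B = (-1.180, -13.61). ∠UBM = 113.4° gives BM at 0.4000° from the x-axis; with |BM| = 15.7, M = (14.52, -13.51). ∠BMQ = 88.3° gives MQ at -91.30° from the x-axis; with |MQ| = 17.3, Q = (14.13, -30.80). Then |SQ| = |Q − S| = 33.89.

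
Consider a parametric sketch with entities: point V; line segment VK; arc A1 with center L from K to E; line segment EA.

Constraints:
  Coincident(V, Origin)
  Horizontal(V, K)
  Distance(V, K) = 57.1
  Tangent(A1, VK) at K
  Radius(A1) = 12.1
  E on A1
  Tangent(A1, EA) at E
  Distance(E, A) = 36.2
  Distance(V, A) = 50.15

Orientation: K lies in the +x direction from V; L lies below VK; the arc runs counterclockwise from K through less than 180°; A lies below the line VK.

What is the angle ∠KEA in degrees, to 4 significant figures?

147.6°

Checks: ∠(LK, KV) = 90.00° ✓; |LK| = 12.10 ✓; |LE| = 12.10 ✓; ∠(LE, EA) = 90.00° ✓; |EA| = 36.20 ✓; |VA| = 50.15 ✓.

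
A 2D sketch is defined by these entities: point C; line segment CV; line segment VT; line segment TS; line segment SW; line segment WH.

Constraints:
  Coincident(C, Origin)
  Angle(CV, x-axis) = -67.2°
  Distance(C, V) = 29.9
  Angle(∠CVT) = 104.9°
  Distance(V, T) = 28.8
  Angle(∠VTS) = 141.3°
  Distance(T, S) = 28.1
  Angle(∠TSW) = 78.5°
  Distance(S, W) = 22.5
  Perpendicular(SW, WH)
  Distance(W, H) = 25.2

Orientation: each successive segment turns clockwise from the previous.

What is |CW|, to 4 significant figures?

41.25

C is at the origin; CV runs at -67.2° with length 29.9, so V = (11.59, -27.56). ∠CVT = 104.9° gives VT at -142.3° from the x-axis; with |VT| = 28.8, T = (-11.20, -45.18). ∠VTS = 141.3° gives TS at 179.0° from the x-axis; with |TS| = 28.1, S = (-39.30, -44.69). ∠TSW = 78.5° gives SW at 77.50° from the x-axis; with |SW| = 22.5, W = (-34.43, -22.72). Then |CW| = |W − C| = 41.25.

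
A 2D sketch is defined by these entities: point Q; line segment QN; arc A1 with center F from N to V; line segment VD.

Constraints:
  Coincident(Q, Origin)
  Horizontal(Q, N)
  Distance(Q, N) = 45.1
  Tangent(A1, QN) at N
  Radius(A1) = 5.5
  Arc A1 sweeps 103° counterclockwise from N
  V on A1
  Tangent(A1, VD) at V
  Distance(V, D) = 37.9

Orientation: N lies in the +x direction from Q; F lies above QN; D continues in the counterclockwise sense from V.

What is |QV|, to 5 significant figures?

50.907

The tangent condition forces FN to be normal to QN, so F = N + (0, 5.5) = (45.100, 5.5000). On A1, N sits at bearing -90° from F; a 103° counterclockwise sweep puts V at bearing 13°, so V = F + 5.5·(cos 13°, sin 13°) = (50.459, 6.7372). Then |QV| = |V − Q| = 50.907.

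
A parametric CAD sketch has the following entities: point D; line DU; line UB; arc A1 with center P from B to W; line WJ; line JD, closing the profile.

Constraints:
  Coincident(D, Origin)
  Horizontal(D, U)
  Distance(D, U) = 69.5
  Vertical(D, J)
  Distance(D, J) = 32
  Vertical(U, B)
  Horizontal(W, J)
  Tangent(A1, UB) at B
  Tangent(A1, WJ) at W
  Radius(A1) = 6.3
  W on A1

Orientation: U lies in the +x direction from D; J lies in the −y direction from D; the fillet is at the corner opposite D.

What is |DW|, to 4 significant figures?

70.84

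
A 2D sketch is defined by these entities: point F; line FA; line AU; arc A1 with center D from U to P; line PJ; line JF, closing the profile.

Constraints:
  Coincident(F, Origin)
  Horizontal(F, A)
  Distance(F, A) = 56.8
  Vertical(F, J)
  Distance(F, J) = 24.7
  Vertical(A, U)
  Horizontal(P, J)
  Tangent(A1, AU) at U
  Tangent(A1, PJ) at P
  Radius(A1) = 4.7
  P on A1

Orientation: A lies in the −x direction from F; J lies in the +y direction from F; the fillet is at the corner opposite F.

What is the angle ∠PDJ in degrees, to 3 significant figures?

84.8°

F is at the origin; F and A share the same y with |FA| = 56.8 and A on the −x side, so A = (-56.8, 0.00). FJ is vertical with |FJ| = 24.7 and J on the +y side, so J = (0.00, 24.7). The virtual corner opposite F is at (-56.8, 24.7). Tangency of A1 to AU means the radius DU is perpendicular to AU and since A1 is tangent to PJ there, DP ⟂ PJ, with radius 4.7, so the center D sits 4.7 in from both sides at D = (-52.1, 20.0). That places the tangent points at U = (-56.8, 20.0) on AU and P = (-52.1, 24.7) on PJ. Then cos ∠PDJ = DP·DJ / (|DP||DJ|), giving 84.8°.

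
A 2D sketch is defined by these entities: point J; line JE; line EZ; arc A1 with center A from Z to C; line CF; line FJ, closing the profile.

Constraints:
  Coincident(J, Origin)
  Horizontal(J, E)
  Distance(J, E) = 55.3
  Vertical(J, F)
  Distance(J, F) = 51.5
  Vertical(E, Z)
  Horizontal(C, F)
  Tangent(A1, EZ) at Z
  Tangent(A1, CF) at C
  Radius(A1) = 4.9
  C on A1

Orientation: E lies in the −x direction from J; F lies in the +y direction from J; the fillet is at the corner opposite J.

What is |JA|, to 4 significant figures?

68.64

J is at the origin; JE is horizontal with |JE| = 55.3 and E on the −x side, so E = (-55.30, 0.000). J and F share the same x with |JF| = 51.5 and F on the +y side, so F = (0.000, 51.50). The virtual corner opposite J is at (-55.30, 51.50). A1 meets EZ tangentially, so AZ is at right angles to EZ and tangency of A1 to CF means the radius AC is perpendicular to CF, with radius 4.9, so the center A sits 4.9 in from both sides at A = (-50.40, 46.60). Then |JA| = |A − J| = 68.64.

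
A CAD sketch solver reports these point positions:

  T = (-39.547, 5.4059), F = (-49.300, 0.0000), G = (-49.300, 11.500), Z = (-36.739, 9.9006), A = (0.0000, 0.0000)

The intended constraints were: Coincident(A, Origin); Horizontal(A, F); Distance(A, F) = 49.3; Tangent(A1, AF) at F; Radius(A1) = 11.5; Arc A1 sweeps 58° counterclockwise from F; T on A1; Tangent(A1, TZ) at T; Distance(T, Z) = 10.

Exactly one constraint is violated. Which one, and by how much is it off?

Distance(T, Z) = 10 — off by 4.70.

A = (0.00, 0.00) ✓; A.y = 0.00, F.y = 0.00 ✓; |AF| = 49.30 ✓; ∠(GF, FA) = 90.00° ✓; |GF| = 11.50 ✓; bearing(G→T) − bearing(G→F) = 58.00° ✓; |GT| = 11.50 ✓; ∠(GT, TZ) = 90.00° ✓; |TZ| = 5.300 ✗.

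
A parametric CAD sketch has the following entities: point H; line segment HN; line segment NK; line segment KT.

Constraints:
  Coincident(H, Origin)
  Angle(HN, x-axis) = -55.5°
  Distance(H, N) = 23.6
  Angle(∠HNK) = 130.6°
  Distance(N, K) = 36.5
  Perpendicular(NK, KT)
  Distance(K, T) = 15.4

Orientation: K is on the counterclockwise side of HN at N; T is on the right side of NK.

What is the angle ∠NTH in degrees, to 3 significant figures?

9.84°

H is at the origin; HN runs at -55.5° with length 23.6, so N = 23.6·(cos -55.5°, sin -55.5°) = (13.4, -19.4). ∠HNK = 130.6°, so NK runs at -55.5° + (180° − 130.6°) = -6.10° from the x-axis; with |NK| = 36.5, K = N + 36.5·(cos -6.10°, sin -6.10°) = (49.7, -23.3). NK ⟂ KT; with |KT| = 15.4 on the right of NK, T = K + 15.4·(-0.106, -0.994) = (48.0, -38.6). Then cos ∠NTH = TN·TH / (|TN||TH|), giving 9.84°.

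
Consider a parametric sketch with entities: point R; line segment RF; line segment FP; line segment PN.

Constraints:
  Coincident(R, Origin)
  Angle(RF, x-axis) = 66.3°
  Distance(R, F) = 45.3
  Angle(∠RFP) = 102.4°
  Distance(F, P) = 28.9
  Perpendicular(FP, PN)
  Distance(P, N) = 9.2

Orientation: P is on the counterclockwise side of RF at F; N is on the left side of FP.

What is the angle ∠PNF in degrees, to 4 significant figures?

72.34°

R is at the origin; RF runs at 66.3° with length 45.3, so F = 45.3·(cos 66.3°, sin 66.3°) = (18.21, 41.48). ∠RFP = 102.4°, so FP runs at 66.3° + (180° − 102.4°) = 143.9° from the x-axis; with |FP| = 28.9, P = F + 28.9·(cos 143.9°, sin 143.9°) = (-5.143, 58.51). FP ⟂ PN; with |PN| = 9.2 on the left of FP, N = P + 9.2·(-0.5892, -0.8080) = (-10.56, 51.07). Then cos ∠PNF = NP·NF / (|NP||NF|), giving 72.34°.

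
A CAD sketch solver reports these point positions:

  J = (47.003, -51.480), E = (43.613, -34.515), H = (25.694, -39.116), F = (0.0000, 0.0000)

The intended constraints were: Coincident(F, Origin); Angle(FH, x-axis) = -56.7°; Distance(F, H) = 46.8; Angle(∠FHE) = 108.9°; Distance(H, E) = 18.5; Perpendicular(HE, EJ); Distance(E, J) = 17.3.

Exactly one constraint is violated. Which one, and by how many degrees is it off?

Perpendicular(HE, EJ) — off by 3.10°.

F = (0.00, 0.00) ✓; FH at -56.70° ✓; |FH| = 46.80 ✓; ∠FHE = 108.9° ✓; |HE| = 18.50 ✓; ∠(HE, EJ) = 93.10° ✗; |EJ| = 17.30 ✓.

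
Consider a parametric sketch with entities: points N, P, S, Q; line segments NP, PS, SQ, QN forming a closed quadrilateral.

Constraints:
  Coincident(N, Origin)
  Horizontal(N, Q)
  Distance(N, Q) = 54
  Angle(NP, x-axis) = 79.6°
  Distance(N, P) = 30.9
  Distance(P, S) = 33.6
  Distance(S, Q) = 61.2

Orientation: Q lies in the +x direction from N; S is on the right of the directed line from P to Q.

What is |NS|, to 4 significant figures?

7.229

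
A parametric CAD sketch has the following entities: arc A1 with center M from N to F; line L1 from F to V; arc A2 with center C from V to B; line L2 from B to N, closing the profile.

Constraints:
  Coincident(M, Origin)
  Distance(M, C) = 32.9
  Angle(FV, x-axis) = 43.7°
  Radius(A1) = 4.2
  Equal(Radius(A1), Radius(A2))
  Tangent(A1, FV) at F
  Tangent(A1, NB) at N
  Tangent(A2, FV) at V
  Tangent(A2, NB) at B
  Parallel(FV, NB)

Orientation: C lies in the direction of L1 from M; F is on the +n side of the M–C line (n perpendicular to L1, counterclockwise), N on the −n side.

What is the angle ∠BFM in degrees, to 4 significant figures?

75.68°

The slot axis is L1's direction at 43.7°, so u = (cos 43.7°, sin 43.7°) = (0.7230, 0.6909) and n = (−sin 43.7°, cos 43.7°) = (-0.6909, 0.7230). M is at the origin and C lies 32.9 along u from M, so C = 32.9·u = (23.79, 22.73). Tangency of A1 to both parallel lines with radius 4.2 puts F and N at M ± 4.2·n: F = (-2.902, 3.036), N = (2.902, -3.036). Equal radii place V and B the same way about C: V = C + 4.2·n = (20.88, 25.77), B = C − 4.2·n = (26.69, 19.69). Then cos ∠BFM = FB·FM / (|FB||FM|), giving 75.68°.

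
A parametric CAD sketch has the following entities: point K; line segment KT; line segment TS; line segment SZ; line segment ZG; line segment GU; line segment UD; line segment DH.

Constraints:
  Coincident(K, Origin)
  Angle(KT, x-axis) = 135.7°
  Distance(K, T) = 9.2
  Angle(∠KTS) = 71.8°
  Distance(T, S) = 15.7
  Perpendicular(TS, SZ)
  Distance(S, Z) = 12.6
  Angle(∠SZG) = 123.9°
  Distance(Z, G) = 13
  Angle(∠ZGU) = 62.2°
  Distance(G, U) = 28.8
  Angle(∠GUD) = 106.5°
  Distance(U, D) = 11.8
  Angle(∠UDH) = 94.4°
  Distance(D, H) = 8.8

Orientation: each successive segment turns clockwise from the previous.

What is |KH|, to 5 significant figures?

19.861

K is at the origin; KT runs at 135.7° with length 9.2, so T = (-6.5844, 6.4254). ∠KTS = 71.8° gives TS at 27.500° from the x-axis; with |TS| = 15.7, S = (7.3417, 13.675). TS is perpendicular to SZ, so SZ runs at -62.500°; with |SZ| = 12.6, Z = (13.160, 2.4985). ∠SZG = 123.9° gives ZG at -118.60° from the x-axis; with |ZG| = 13.0, G = (6.9367, -8.9152). ∠ZGU = 62.2° gives GU at 123.60° from the x-axis; with |GU| = 28.8, U = (-9.0009, 15.073). ∠GUD = 106.5° gives UD at 50.100° from the x-axis; with |UD| = 11.8, D = (-1.4318, 24.125). ∠UDH = 94.4° gives DH at -35.500° from the x-axis; with |DH| = 8.8, H = (5.7324, 19.015). Then |KH| = |H − K| = 19.861.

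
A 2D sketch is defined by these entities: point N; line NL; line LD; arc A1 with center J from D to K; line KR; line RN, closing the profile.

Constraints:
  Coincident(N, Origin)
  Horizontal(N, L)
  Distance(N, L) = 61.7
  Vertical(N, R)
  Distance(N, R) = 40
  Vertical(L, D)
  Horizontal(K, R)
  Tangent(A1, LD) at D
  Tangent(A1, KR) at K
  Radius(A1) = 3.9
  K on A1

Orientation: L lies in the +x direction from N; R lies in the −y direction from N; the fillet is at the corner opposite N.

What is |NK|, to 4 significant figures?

70.29

N is at the origin; NL is horizontal with |NL| = 61.7 and L on the +x side, so L = (61.70, 0.000). NR is vertical with |NR| = 40.0 and R on the −y side, so R = (0.000, -40.00). The virtual corner opposite N is at (61.70, -40.00). A1 meets LD tangentially, so JD is at right angles to LD and since A1 is tangent to KR there, JK ⟂ KR, with radius 3.9, so the center J sits 3.9 in from both sides at J = (57.80, -36.10). That places the tangent points at D = (61.70, -36.10) on LD and K = (57.80, -40.00) on KR. Then |NK| = |K − N| = 70.29.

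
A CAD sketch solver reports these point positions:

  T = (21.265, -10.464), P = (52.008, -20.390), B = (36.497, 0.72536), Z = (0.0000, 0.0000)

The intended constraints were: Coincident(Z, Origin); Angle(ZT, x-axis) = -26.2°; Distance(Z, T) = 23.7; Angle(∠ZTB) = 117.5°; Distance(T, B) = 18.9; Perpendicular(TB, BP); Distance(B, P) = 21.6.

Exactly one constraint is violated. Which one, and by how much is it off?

Distance(B, P) = 21.6 — off by 4.60.

Z = (0.00, 0.00) ✓; ZT at -26.20° ✓; |ZT| = 23.70 ✓; ∠ZTB = 117.5° ✓; |TB| = 18.90 ✓; ∠(TB, BP) = 90.00° ✓; |BP| = 26.20 ✗.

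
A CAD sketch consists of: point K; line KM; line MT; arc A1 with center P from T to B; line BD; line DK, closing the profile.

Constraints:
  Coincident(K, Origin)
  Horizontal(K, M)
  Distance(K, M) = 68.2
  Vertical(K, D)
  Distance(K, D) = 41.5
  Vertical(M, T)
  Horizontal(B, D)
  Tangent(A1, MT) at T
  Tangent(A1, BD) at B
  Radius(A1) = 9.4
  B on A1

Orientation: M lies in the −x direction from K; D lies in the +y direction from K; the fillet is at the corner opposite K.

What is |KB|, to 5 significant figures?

71.970

K is at the origin; KM is horizontal with |KM| = 68.2 and M on the −x side, so M = (-68.200, 0.0000). KD is vertical with |KD| = 41.5 and D on the +y side, so D = (0.0000, 41.500). The virtual corner opposite K is at (-68.200, 41.500). Since A1 is tangent to MT there, PT ⟂ MT and tangency of A1 to BD means the radius PB is perpendicular to BD, with radius 9.4, so the center P sits 9.4 in from both sides at P = (-58.800, 32.100). That places the tangent points at T = (-68.200, 32.100) on MT and B = (-58.800, 41.500) on BD. Then |KB| = |B − K| = 71.970.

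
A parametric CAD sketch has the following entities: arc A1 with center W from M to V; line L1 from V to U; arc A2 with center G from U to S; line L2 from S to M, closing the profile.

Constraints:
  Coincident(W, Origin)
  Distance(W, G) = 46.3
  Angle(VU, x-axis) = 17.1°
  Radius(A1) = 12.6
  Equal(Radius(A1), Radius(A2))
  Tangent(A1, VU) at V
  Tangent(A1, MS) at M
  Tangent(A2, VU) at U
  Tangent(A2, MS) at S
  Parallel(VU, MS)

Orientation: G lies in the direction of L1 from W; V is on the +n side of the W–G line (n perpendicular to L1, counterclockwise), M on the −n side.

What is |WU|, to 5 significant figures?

47.984

Tangency of A1 to both parallel lines with radius 12.6 puts V and M at W ± 12.6·n: V = (-3.7049, 12.043), M = (3.7049, -12.043). Equal radii place U and S the same way about G: U = G + 12.6·n = (40.548, 25.657), S = G − 12.6·n = (47.958, 1.5711). Then |WU| = |U − W| = 47.984.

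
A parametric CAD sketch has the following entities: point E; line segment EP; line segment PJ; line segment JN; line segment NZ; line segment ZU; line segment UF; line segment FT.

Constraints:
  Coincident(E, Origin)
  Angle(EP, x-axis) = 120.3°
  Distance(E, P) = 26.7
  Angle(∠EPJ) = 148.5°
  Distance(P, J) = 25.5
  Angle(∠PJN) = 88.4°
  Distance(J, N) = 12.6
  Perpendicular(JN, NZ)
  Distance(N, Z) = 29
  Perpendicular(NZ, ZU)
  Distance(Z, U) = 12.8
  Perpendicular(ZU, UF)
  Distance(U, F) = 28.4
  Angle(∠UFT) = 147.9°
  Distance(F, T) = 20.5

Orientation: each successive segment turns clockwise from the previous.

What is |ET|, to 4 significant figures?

64.79

E is at the origin; EP runs at 120.3° with length 26.7, so P = (-13.47, 23.05). ∠EPJ = 148.5° gives PJ at 88.80° from the x-axis; with |PJ| = 25.5, J = (-12.94, 48.55). ∠PJN = 88.4° gives JN at -2.800° from the x-axis; with |JN| = 12.6, N = (-0.3519, 47.93). JN is perpendicular to NZ, so NZ runs at -92.80°; with |NZ| = 29.0, Z = (-1.769, 18.97). NZ ⟂ ZU, so ZU runs at 177.2°; with |ZU| = 12.8, U = (-14.55, 19.59). ZU ⟂ UF, so UF runs at 87.20°; with |UF| = 28.4, F = (-13.17, 47.96). ∠UFT = 147.9° gives FT at 55.10° from the x-axis; with |FT| = 20.5, T = (-1.437, 64.77). Then |ET| = |T − E| = 64.79.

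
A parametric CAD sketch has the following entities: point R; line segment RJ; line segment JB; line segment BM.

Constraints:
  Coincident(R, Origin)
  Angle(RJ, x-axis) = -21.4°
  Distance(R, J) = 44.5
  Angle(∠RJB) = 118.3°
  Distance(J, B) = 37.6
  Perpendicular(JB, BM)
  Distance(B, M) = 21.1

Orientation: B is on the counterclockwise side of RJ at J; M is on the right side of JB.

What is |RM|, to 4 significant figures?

84.14

∠RJB = 118.3°, so JB runs at -21.4° + (180° − 118.3°) = 40.30° from the x-axis; with |JB| = 37.6, B = J + 37.6·(cos 40.30°, sin 40.30°) = (70.11, 8.082). JB ⟂ BM; with |BM| = 21.1 on the right of JB, M = B + 21.1·(0.6468, -0.7627) = (83.76, -8.010). Then |RM| = |M − R| = 84.14.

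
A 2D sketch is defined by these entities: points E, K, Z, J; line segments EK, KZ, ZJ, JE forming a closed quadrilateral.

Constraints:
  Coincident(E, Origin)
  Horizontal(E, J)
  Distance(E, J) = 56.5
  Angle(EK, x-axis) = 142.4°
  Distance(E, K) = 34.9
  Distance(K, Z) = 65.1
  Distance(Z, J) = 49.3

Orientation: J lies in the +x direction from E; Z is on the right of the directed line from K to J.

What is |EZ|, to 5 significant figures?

31.515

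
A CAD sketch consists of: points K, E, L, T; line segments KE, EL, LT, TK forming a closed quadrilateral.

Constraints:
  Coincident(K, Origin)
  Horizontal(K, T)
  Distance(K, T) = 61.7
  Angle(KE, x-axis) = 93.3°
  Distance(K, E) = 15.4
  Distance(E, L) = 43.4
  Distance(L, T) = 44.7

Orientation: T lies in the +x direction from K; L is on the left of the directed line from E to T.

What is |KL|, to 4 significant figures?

52.16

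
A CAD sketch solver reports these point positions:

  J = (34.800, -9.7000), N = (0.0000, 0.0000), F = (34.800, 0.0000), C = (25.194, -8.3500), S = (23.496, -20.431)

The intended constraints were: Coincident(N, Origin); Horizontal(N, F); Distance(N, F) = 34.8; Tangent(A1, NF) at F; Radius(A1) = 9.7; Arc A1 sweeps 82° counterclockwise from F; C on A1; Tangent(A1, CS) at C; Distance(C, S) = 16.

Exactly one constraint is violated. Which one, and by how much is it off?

Distance(C, S) = 16 — off by 3.80.

N = (0.00, 0.00) ✓; N.y = 0.00, F.y = 0.00 ✓; |NF| = 34.80 ✓; ∠(JF, FN) = 90.00° ✓; |JF| = 9.700 ✓; bearing(J→C) − bearing(J→F) = 82.00° ✓; |JC| = 9.700 ✓; ∠(JC, CS) = 90.00° ✓; |CS| = 12.20 ✗.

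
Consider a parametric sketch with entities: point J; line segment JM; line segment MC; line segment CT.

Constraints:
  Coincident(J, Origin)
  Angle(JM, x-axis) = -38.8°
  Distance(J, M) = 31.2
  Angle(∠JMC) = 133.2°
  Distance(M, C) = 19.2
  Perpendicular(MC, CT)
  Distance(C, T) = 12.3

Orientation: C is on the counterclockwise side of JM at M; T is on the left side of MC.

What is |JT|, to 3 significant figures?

41.9

J is at the origin; JM runs at -38.8° with length 31.2, so M = 31.2·(cos -38.8°, sin -38.8°) = (24.3, -19.6). ∠JMC = 133.2°, so MC runs at -38.8° + (180° − 133.2°) = 8.00° from the x-axis; with |MC| = 19.2, C = M + 19.2·(cos 8.00°, sin 8.00°) = (43.3, -16.9). The perpendicularity gives CT at right angles to MC; with |CT| = 12.3 on the left of MC, T = C + 12.3·(-0.139, 0.990) = (41.6, -4.70). Then |JT| = |T − J| = 41.9.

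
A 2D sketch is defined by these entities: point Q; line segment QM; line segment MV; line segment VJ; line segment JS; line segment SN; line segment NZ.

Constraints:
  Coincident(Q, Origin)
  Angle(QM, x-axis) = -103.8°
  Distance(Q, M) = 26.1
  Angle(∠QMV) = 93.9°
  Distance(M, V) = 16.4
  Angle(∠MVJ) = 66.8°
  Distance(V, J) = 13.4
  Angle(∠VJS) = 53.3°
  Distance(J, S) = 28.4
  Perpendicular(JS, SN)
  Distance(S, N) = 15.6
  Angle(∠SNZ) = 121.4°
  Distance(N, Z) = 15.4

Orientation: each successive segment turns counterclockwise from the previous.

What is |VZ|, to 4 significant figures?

14.78

Q is at the origin; QM runs at -103.8° with length 26.1, so M = (-6.226, -25.35). ∠QMV = 93.9° gives MV at -17.70° from the x-axis; with |MV| = 16.4, V = (9.398, -30.33). ∠MVJ = 66.8° gives VJ at 95.50° from the x-axis; with |VJ| = 13.4, J = (8.114, -16.99). ∠VJS = 53.3° gives JS at -137.8° from the x-axis; with |JS| = 28.4, S = (-12.93, -36.07). The perpendicularity gives SN at right angles to JS, so SN runs at -47.80°; with |SN| = 15.6, N = (-2.446, -47.63). ∠SNZ = 121.4° gives NZ at 10.80° from the x-axis; with |NZ| = 15.4, Z = (12.68, -44.74). Then |VZ| = |Z − V| = 14.78.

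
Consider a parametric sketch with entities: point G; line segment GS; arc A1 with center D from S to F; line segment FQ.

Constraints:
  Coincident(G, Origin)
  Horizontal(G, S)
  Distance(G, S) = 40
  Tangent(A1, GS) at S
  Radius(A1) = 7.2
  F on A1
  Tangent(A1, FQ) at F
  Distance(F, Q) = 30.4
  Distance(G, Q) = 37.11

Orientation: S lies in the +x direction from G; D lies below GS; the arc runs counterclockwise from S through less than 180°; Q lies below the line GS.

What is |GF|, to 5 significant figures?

33.788

Checks: |DF| = 7.200 ✓; ∠(DF, FQ) = 90.00° ✓; |FQ| = 30.40 ✓; |GQ| = 37.11 ✓.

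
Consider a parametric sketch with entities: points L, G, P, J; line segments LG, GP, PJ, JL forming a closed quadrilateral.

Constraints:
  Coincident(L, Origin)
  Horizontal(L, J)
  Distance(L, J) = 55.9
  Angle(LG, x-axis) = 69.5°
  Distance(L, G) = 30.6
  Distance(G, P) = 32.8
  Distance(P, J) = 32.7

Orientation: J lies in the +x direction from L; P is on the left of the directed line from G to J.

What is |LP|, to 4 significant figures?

52.97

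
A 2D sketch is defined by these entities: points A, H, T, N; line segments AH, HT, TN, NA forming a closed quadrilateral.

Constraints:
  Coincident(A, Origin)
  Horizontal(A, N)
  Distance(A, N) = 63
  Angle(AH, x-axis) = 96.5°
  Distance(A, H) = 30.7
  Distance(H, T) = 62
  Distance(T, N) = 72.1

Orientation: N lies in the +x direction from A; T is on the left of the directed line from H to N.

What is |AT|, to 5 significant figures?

82.728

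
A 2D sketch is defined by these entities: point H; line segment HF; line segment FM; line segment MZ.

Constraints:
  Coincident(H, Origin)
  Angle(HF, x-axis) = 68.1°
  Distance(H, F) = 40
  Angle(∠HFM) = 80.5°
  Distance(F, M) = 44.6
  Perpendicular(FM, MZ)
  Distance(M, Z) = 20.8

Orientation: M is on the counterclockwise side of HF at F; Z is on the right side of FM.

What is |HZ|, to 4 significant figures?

71.23

H is at the origin; HF runs at 68.1° with length 40.0, so F = 40.0·(cos 68.1°, sin 68.1°) = (14.92, 37.11). ∠HFM = 80.5°, so FM runs at 68.1° + (180° − 80.5°) = 167.6° from the x-axis; with |FM| = 44.6, M = F + 44.6·(cos 167.6°, sin 167.6°) = (-28.64, 46.69). FM ⟂ MZ; with |MZ| = 20.8 on the right of FM, Z = M + 20.8·(0.2147, 0.9767) = (-24.17, 67.01). Then |HZ| = |Z − H| = 71.23.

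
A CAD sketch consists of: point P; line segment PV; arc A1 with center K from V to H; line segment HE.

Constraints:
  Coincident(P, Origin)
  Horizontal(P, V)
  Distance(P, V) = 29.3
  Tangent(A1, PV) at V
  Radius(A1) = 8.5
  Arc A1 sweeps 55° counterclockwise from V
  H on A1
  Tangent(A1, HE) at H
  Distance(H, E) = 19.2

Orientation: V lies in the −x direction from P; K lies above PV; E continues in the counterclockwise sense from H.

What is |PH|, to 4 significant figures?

22.63

P is at the origin; PV is horizontal with |PV| = 29.3 and V on the −x side, so V = (-29.30, 0.000). A1 meets PV tangentially, so KV is at right angles to PV, so K = V + (0, 8.5) = (-29.30, 8.500). On A1, V sits at bearing -90° from K; a 55° counterclockwise sweep puts H at bearing -35°, so H = K + 8.5·(cos -35°, sin -35°) = (-22.34, 3.625). Then |PH| = |H − P| = 22.63.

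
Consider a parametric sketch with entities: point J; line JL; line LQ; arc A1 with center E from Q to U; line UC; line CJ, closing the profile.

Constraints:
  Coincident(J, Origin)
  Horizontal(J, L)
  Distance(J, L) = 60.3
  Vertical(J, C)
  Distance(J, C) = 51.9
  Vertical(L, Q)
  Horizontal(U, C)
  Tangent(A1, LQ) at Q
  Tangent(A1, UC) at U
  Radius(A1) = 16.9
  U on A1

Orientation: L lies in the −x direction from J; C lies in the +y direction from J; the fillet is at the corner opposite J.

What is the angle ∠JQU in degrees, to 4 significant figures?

75.13°

J is at the origin; JL is horizontal with |JL| = 60.3 and L on the −x side, so L = (-60.30, 0.000). JC is vertical with |JC| = 51.9 and C on the +y side, so C = (0.000, 51.90). The virtual corner opposite J is at (-60.30, 51.90). A1 meets LQ tangentially, so EQ is at right angles to LQ and tangency of A1 to UC means the radius EU is perpendicular to UC, with radius 16.9, so the center E sits 16.9 in from both sides at E = (-43.40, 35.00). That places the tangent points at Q = (-60.30, 35.00) on LQ and U = (-43.40, 51.90) on UC. Then cos ∠JQU = QJ·QU / (|QJ||QU|), giving 75.13°.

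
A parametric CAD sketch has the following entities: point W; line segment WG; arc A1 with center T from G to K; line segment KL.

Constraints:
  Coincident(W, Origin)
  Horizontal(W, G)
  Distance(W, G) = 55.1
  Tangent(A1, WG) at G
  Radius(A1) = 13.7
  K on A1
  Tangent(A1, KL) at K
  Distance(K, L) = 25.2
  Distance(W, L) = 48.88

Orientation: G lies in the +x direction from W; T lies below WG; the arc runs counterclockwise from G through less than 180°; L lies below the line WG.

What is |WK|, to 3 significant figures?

43.1

W is at the origin; WG is horizontal with |WG| = 55.1 and G on the +x side, so G = (55.1, 0.00). The tangent condition forces TG to be normal to WG, so T = G + (0, -13.7) = (55.1, -13.7). Since TK ⟂ KL (tangency), |TL| = √(13.7² + 25.2²) = 28.7 regardless of where K sits on A1. So L lies on both circle(W, 48.88) and circle(T, 28.7); the below-WG intersection is L = (35.0, -34.1). K is the foot of the tangent from L: K = (41.9, -9.92).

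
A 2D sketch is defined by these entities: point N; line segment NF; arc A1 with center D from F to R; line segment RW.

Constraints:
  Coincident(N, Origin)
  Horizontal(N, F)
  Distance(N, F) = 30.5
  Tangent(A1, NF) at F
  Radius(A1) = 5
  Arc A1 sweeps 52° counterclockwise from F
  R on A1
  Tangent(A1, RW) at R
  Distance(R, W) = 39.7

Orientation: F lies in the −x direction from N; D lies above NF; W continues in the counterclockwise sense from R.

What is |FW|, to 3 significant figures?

43.7

On A1, F sits at bearing -90° from D; a 52° counterclockwise sweep puts R at bearing -38°, so R = D + 5.0·(cos -38°, sin -38°) = (-26.6, 1.92). Tangency of A1 to RW means the radius DR is perpendicular to RW, so RW runs along (−sin -38°, cos -38°); with |RW| = 39.7, W = (-2.12, 33.2). Then |FW| = |W − F| = 43.7.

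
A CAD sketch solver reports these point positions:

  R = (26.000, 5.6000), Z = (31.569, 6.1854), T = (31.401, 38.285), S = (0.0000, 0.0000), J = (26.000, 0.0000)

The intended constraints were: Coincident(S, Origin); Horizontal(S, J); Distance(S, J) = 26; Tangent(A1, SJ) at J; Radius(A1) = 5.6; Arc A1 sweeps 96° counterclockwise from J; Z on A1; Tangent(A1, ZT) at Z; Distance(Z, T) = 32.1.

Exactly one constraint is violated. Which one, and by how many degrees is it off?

Tangent(A1, ZT) at Z — off by 5.70°.

S = (0.00, 0.00) ✓; S.y = 0.00, J.y = 0.00 ✓; |SJ| = 26.00 ✓; ∠(RJ, JS) = 90.00° ✓; |RJ| = 5.600 ✓; bearing(R→Z) − bearing(R→J) = 96.00° ✓; |RZ| = 5.600 ✓; ∠(RZ, ZT) = 95.70° ✗; |ZT| = 32.10 ✓.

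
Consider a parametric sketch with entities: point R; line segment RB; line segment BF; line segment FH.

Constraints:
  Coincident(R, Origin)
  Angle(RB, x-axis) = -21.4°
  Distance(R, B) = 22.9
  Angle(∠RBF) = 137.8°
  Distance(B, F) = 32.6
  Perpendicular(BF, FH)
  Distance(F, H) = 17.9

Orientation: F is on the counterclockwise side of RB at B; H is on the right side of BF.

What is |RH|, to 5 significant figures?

59.702

∠RBF = 137.8°, so BF runs at -21.4° + (180° − 137.8°) = 20.800° from the x-axis; with |BF| = 32.6, F = B + 32.6·(cos 20.800°, sin 20.800°) = (51.796, 3.2208). BF is perpendicular to FH; with |FH| = 17.9 on the right of BF, H = F + 17.9·(0.35511, -0.93483) = (58.153, -13.513). Then |RH| = |H − R| = 59.702.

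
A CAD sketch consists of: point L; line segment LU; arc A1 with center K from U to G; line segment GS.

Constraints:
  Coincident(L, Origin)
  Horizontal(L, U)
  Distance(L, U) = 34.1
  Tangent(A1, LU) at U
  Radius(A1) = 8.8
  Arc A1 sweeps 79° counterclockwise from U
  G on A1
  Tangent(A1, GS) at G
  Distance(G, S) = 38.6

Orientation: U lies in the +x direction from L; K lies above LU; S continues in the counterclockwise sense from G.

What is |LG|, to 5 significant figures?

43.327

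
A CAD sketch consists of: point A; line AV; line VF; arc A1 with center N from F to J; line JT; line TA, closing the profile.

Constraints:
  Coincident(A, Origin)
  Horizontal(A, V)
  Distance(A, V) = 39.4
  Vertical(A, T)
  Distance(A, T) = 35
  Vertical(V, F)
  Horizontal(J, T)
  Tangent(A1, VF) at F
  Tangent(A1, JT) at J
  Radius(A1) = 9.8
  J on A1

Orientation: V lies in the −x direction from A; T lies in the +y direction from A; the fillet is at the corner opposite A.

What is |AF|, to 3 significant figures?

46.8

A is at the origin; A and V share the same y with |AV| = 39.4 and V on the −x side, so V = (-39.4, 0.00). A and T share the same x with |AT| = 35.0 and T on the +y side, so T = (0.00, 35.0). The virtual corner opposite A is at (-39.4, 35.0). Since A1 is tangent to VF there, NF ⟂ VF and tangency of A1 to JT means the radius NJ is perpendicular to JT, with radius 9.8, so the center N sits 9.8 in from both sides at N = (-29.6, 25.2). That places the tangent points at F = (-39.4, 25.2) on VF and J = (-29.6, 35.0) on JT. Then |AF| = |F − A| = 46.8.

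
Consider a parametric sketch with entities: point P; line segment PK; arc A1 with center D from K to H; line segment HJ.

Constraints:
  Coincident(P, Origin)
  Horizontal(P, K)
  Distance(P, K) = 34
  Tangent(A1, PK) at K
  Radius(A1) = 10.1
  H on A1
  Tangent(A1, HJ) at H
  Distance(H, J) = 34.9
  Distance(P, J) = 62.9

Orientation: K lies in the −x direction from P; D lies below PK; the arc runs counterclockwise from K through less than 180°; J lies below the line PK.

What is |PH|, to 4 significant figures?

45.26

P is at the origin; P and K share the same y with |PK| = 34.0 and K on the −x side, so K = (-34.00, 0.000). A1 meets PK tangentially, so DK is at right angles to PK, so D = K + (0, -10.1) = (-34.00, -10.10). Since DH ⟂ HJ (tangency), |DJ| = √(10.1² + 34.9²) = 36.33 regardless of where H sits on A1. So J lies on both circle(P, 62.9) and circle(D, 36.33); the below-PK intersection is J = (-43.88, -45.06). H is the foot of the tangent from J: H = (-44.10, -10.16).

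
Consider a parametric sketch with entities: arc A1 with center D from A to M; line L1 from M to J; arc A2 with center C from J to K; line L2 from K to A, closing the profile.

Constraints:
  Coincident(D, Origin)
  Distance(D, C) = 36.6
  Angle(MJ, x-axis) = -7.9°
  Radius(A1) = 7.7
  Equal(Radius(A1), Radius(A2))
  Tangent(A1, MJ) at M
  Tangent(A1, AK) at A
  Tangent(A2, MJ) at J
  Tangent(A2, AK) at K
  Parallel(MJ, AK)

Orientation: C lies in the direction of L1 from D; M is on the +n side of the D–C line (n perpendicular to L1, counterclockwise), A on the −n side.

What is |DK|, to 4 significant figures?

37.40

The slot axis is L1's direction at -7.9°, so u = (cos -7.9°, sin -7.9°) = (0.9905, -0.1374) and n = (−sin -7.9°, cos -7.9°) = (0.1374, 0.9905). D is at the origin and C lies 36.6 along u from D, so C = 36.6·u = (36.25, -5.030). Tangency of A1 to both parallel lines with radius 7.7 puts M and A at D ± 7.7·n: M = (1.058, 7.627), A = (-1.058, -7.627). Equal radii place J and K the same way about C: J = C + 7.7·n = (37.31, 2.596), K = C − 7.7·n = (35.19, -12.66). Then |DK| = |K − D| = 37.40.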